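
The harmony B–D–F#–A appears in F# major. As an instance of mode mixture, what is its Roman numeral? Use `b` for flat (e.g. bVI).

The root B is the diatonic 4th degree of F# major; the borrowing shows in the chord quality. Diatonically F# major has B (IV) on that degree; B–D–F#–A is instead the minor-seventh chord native to F# minor, so it takes the label iv7.

iv7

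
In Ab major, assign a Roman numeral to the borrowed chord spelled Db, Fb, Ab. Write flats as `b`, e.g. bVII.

iv

Db is scale degree 4 in Ab major. The diatonic chord on degree 4 would be Db (IV), but Db–Fb–Ab is the minor chord from Ab minor. As a borrowed chord it is labeled iv.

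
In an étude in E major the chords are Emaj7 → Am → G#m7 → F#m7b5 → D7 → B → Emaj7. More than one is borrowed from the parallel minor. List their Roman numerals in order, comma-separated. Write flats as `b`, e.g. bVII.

The diatonic triads in E major are E, F#m, G#m, A, B, C#m, D#dim. Of the given chords, Emaj7, G#m7 and B are diatonic. But Am (A–C–E) is foreign: the diatonic IV on degree 4 is A, whereas Am comes from E minor. It is labeled iv. F#m7b5 (F#–A–C–E) doesn't fit — on degree 2 E major would have F#m (ii). F#m7b5 is the degree-2 chord of E minor, so it is the borrowed iiø7. D7 (D–F#–A–C) is not: scale degree 7 in E major carries D#dim (vii°). In E minor the chord on that degree is D7, so here it functions as bVII7, borrowed from the parallel minor.

iv, iiø7, bVII7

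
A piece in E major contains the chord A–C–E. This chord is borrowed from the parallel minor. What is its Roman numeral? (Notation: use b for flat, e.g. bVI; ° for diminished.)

iv

A is scale degree 4 in E major. The diatonic chord on degree 4 would be A (IV), but A–C–E is the minor chord from E minor. As a borrowed chord it is labeled iv.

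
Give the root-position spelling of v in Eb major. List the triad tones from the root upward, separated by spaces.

Bb Db F

v is built on scale degree 5, which is Bb in both Eb major and its parallel. In Eb minor the chord on Bb is Bb–Db–F.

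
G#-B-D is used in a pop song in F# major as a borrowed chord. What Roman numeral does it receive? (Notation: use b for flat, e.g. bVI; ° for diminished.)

G# is scale degree 2 in F# major. Diatonically F# major has G#m (ii) on that degree; G#–B–D is instead the diminished chord native to F# minor, so it takes the label ii°.

ii°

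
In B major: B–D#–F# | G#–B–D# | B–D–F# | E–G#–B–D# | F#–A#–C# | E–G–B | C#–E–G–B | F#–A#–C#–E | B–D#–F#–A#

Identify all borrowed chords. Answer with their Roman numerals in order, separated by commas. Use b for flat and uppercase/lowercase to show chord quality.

The diatonic triads in B major are B, C#m, D#m, E, F#, G#m, A#dim. B–D#–F# = B, G#–B–D# = G#m, E–G#–B–D# = Emaj7, F#–A#–C# = F#, F#–A#–C#–E = F#7 and B–D#–F#–A# = Bmaj7 are all diatonic. B–D–F# doesn't fit — on degree 1 B major would have B (I). Bm is the degree-1 chord of B minor, so it is the borrowed i. E–G–B doesn't fit — on degree 4 B major would have E (IV). Em is the degree-4 chord of B minor, so it is the borrowed iv. But C#–E–G–B is foreign: the diatonic ii on degree 2 is C#m, whereas C#m7b5 comes from B minor. It is labeled iiø7.

i, iv, iiø7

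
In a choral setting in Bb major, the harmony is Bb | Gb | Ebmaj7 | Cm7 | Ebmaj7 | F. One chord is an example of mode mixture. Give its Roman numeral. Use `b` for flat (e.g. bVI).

In Bb major the diatonic chords are Bb, Cm, Dm, Eb, F, Gm, Adim. Of the given chords, Bb, Ebmaj7, Cm7 and F are diatonic. Gb (Gb–Bb–Db) is not: scale degree 6 in Bb major carries Gm (vi). In Bb minor the chord on that degree is Gb, so here it functions as bVI, borrowed from the parallel minor.

bVI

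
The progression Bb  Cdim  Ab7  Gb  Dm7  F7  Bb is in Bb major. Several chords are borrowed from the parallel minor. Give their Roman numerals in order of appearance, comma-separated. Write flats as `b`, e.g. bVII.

ii°, bVII7, bVI

The diatonic triads in Bb major are Bb, Cm, Dm, Eb, F, Gm, Adim. Of the given chords, Bb, Dm7 and F7 are diatonic. Cdim (C–Eb–Gb) is not: scale degree 2 in Bb major carries Cm (ii). In Bb minor the chord on that degree is Cdim, so here it functions as ii°, borrowed from the parallel minor. Ab7 (Ab–C–Eb–Gb) doesn't fit — on degree 7 Bb major would have Adim (vii°). Ab7 is the degree-7 chord of Bb minor, so it is the borrowed bVII7. Gb (Gb–Bb–Db) is not: scale degree 6 in Bb major carries Gm (vi). In Bb minor the chord on that degree is Gb, so here it functions as bVI, borrowed from the parallel minor.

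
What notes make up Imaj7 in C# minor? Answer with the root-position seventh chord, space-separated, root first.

C# E# G# B#

The root, C#, is scale degree 1 — the same note in C# minor and C# major; only the chord quality changes. Building the major-seventh chord from the parallel major on C#: C#–E#–G#–B#.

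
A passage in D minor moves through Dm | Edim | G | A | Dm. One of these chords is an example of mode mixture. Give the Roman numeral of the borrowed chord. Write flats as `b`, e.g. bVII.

IV

The diatonic triads in D minor (with V from harmonic minor) are Dm, Edim, F, Gm, A, Bb, C. Dm, Edim and A all belong to that set. But G (G–B–D) is foreign: the diatonic iv on degree 4 is Gm, whereas G comes from D major. It is labeled IV.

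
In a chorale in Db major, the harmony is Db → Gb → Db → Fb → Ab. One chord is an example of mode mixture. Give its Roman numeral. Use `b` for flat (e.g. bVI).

In Db major the diatonic chords are Db, Ebm, Fm, Gb, Ab, Bbm, Cdim. Db, Gb and Ab all belong to that set. But Fb (Fb–Ab–Cb) is foreign: the diatonic iii on degree 3 is Fm, whereas Fb comes from Db minor. It is labeled bIII.

bIII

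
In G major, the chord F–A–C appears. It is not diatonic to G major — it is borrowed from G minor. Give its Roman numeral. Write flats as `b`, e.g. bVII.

bVII

The root F is the lowered 7th scale degree — diatonically G major has F# there. The diatonic chord on degree 7 would be F#dim (vii°), but F–A–C is the major chord from G minor. As a borrowed chord it is labeled bVII.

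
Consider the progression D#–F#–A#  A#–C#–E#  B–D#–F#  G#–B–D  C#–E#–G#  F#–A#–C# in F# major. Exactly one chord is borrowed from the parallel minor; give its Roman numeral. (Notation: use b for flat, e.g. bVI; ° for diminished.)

ii°

F# major has the diatonic set F#, G#m, A#m, B, C#, D#m, E#dim. D#–F#–A# = D#m, A#–C#–E# = A#m, B–D#–F# = B, C#–E#–G# = C# and F#–A#–C# = F# all belong to that set. But G#–B–D is foreign: the diatonic ii on degree 2 is G#m, whereas G#dim comes from F# minor. It is labeled ii°.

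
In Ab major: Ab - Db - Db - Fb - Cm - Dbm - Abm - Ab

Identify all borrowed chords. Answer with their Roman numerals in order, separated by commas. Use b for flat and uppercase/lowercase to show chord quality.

In Ab major the diatonic chords are Ab, Bbm, Cm, Db, Eb, Fm, Gdim. Of the given chords, Ab, Db and Cm are diatonic. Fb (Fb–Ab–Cb) doesn't fit — on degree 6 Ab major would have Fm (vi). Fb is the degree-6 chord of Ab minor, so it is the borrowed bVI. Dbm (Db–Fb–Ab) doesn't fit — on degree 4 Ab major would have Db (IV). Dbm is the degree-4 chord of Ab minor, so it is the borrowed iv. Abm (Ab–Cb–Eb) doesn't fit — on degree 1 Ab major would have Ab (I). Abm is the degree-1 chord of Ab minor, so it is the borrowed i.

bVI, iv, i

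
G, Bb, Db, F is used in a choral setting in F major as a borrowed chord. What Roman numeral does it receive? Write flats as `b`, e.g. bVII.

iiø7

The root G is the diatonic 2nd degree of F major; the borrowing shows in the chord quality. G–Bb–Db–F is a half-diminished-seventh chord — the form found in F minor, not the diatonic ii (Gm). Borrowed into F major it is written iiø7.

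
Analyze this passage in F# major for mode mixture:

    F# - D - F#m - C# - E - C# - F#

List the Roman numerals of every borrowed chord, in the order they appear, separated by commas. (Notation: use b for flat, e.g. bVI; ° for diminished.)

F# major has the diatonic set F#, G#m, A#m, B, C#, D#m, E#dim. F# and C# are both diatonic. D (D–F#–A) doesn't fit — on degree 6 F# major would have D#m (vi). D is the degree-6 chord of F# minor, so it is the borrowed bVI. But F#m (F#–A–C#) is foreign: the diatonic I on degree 1 is F#, whereas F#m comes from F# minor. It is labeled i. E (E–G#–B) doesn't fit — on degree 7 F# major would have E#dim (vii°). E is the degree-7 chord of F# minor, so it is the borrowed bVII.

bVI, i, bVII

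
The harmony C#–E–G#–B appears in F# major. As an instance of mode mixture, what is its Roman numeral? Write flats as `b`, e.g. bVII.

C# is scale degree 5 in F# major. The diatonic chord on degree 5 would be C# (V), but C#–E–G#–B is the minor-seventh chord from F# minor. As a borrowed chord it is labeled v7.

v7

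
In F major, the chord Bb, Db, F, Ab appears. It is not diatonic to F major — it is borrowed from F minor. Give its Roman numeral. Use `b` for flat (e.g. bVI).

iv7

The root Bb is the diatonic 4th degree of F major; the borrowing shows in the chord quality. Diatonically F major has Bb (IV) on that degree; Bb–Db–F–Ab is instead the minor-seventh chord native to F minor, so it takes the label iv7.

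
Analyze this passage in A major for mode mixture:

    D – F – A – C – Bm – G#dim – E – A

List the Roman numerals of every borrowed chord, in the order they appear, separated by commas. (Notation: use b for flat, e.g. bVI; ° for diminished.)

bVI, bIII

The diatonic triads in A major are A, Bm, C#m, D, E, F#m, G#dim. D, A, Bm, G#dim and E all belong to that set. But F (F–A–C) is foreign: the diatonic vi on degree 6 is F#m, whereas F comes from A minor. It is labeled bVI. But C (C–E–G) is foreign: the diatonic iii on degree 3 is C#m, whereas C comes from A minor. It is labeled bIII.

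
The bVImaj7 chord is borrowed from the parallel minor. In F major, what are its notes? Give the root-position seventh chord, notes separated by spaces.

The root of bVImaj7 is the lowered 6th degree: D becomes Db. Building the major-seventh chord from the parallel minor on Db: Db–F–Ab–C.

Db F Ab C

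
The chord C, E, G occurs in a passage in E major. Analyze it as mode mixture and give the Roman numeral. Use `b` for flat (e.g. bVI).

The root C is the lowered 6th scale degree — diatonically E major has C# there. Diatonically E major has C#m (vi) on that degree; C–E–G is instead the major chord native to E minor, so it takes the label bVI.

bVI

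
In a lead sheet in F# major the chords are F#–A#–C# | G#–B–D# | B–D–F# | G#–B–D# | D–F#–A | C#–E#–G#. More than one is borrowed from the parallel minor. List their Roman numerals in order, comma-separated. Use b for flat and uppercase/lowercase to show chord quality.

iv, bVI

The diatonic triads in F# major are F#, G#m, A#m, B, C#, D#m, E#dim. F#–A#–C# = F#, G#–B–D# = G#m and C#–E#–G# = C# all belong to that set. But B–D–F# is foreign: the diatonic IV on degree 4 is B, whereas Bm comes from F# minor. It is labeled iv. D–F#–A doesn't fit — on degree 6 F# major would have D#m (vi). D is the degree-6 chord of F# minor, so it is the borrowed bVI.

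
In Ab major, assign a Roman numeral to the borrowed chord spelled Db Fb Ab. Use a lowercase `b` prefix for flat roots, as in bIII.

iv

The root Db is the diatonic 4th degree of Ab major; the borrowing shows in the chord quality. Db–Fb–Ab is a minor chord — the form found in Ab minor, not the diatonic IV (Db). Borrowed into Ab major it is written iv.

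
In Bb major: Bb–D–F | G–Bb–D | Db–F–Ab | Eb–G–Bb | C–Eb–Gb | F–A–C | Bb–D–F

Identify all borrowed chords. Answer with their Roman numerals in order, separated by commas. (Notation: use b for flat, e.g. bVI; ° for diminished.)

The diatonic triads in Bb major are Bb, Cm, Dm, Eb, F, Gm, Adim. Bb–D–F = Bb, G–Bb–D = Gm, Eb–G–Bb = Eb and F–A–C = F all belong to that set. Db–F–Ab is not: scale degree 3 in Bb major carries Dm (iii). In Bb minor the chord on that degree is Db, so here it functions as bIII, borrowed from the parallel minor. C–Eb–Gb is not: scale degree 2 in Bb major carries Cm (ii). In Bb minor the chord on that degree is Cdim, so here it functions as ii°, borrowed from the parallel minor.

bIII, ii°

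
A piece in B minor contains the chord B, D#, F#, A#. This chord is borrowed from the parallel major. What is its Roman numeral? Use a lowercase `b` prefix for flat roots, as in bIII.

B is scale degree 1 in B minor. The diatonic chord on degree 1 would be Bm (i), but B–D#–F#–A# is the major-seventh chord from B major. As a borrowed chord it is labeled Imaj7.

Imaj7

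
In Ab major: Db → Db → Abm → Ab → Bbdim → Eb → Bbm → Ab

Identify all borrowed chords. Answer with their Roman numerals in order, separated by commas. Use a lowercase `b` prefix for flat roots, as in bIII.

i, ii°

In Ab major the diatonic chords are Ab, Bbm, Cm, Db, Eb, Fm, Gdim. Db, Ab, Eb and Bbm are all diatonic. Abm (Ab–Cb–Eb) is not: scale degree 1 in Ab major carries Ab (I). In Ab minor the chord on that degree is Abm, so here it functions as i, borrowed from the parallel minor. Bbdim (Bb–Db–Fb) is not: scale degree 2 in Ab major carries Bbm (ii). In Ab minor the chord on that degree is Bbdim, so here it functions as ii°, borrowed from the parallel minor.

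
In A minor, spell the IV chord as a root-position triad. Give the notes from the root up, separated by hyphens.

The root, D, is scale degree 4 — the same note in A minor and A major; only the chord quality changes. Building the major chord from the parallel major on D: D–F#–A.

D-F#-A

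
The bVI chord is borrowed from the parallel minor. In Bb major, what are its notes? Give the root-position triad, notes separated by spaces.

Gb Bb Db

bVI is built on the lowered scale degree 6. In Bb major degree 6 is G; lowered it becomes Gb. In Bb minor the chord on Gb is Gb–Bb–Db.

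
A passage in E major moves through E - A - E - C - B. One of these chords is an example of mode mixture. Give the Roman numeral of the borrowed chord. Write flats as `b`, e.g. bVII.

The diatonic triads in E major are E, F#m, G#m, A, B, C#m, D#dim. Of the given chords, E, A and B are diatonic. C (C–E–G) doesn't fit — on degree 6 E major would have C#m (vi). C is the degree-6 chord of E minor, so it is the borrowed bVI.

bVI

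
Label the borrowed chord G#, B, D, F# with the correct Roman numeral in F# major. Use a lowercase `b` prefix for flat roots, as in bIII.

iiø7

The root G# is the diatonic 2nd degree of F# major; the borrowing shows in the chord quality. G#–B–D–F# is a half-diminished-seventh chord — the form found in F# minor, not the diatonic ii (G#m). Borrowed into F# major it is written iiø7.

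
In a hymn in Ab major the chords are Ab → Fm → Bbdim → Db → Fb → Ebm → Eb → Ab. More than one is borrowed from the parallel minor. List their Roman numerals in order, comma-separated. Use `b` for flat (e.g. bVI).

ii°, bVI, v

In Ab major the diatonic chords are Ab, Bbm, Cm, Db, Eb, Fm, Gdim. Of the given chords, Ab, Fm, Db and Eb are diatonic. Bbdim (Bb–Db–Fb) is not: scale degree 2 in Ab major carries Bbm (ii). In Ab minor the chord on that degree is Bbdim, so here it functions as ii°, borrowed from the parallel minor. Fb (Fb–Ab–Cb) doesn't fit — on degree 6 Ab major would have Fm (vi). Fb is the degree-6 chord of Ab minor, so it is the borrowed bVI. Ebm (Eb–Gb–Bb) is not: scale degree 5 in Ab major carries Eb (V). In Ab minor the chord on that degree is Ebm, so here it functions as v, borrowed from the parallel minor.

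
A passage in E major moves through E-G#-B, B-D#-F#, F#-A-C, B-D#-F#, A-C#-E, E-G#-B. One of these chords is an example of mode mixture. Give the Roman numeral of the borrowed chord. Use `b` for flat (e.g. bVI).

ii°

E major has the diatonic set E, F#m, G#m, A, B, C#m, D#dim. Of the given chords, E–G#–B = E, B–D#–F# = B and A–C#–E = A are diatonic. F#–A–C is not: scale degree 2 in E major carries F#m (ii). In E minor the chord on that degree is F#dim, so here it functions as ii°, borrowed from the parallel minor.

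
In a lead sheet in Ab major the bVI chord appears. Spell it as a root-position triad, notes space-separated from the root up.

Fb Ab Cb

bVI is built on the lowered scale degree 6. In Ab major degree 6 is F; lowered it becomes Fb. In Ab minor the chord on Fb is Fb–Ab–Cb.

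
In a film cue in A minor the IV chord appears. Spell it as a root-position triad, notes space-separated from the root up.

D F# A

The root, D, is scale degree 4 — the same note in A minor and A major; only the chord quality changes. In A major the chord on D is D–F#–A.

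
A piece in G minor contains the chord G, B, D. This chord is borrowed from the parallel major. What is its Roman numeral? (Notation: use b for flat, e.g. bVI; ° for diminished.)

I

The root G is the diatonic 1st degree of G minor; the borrowing shows in the chord quality. The diatonic chord on degree 1 would be Gm (i), but G–B–D is the major chord from G major. As a borrowed chord it is labeled I.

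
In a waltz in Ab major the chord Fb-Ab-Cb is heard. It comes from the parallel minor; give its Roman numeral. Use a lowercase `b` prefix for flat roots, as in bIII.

Fb is the lowered form of scale degree 6 in Ab major (the diatonic degree 6 is F). The diatonic chord on degree 6 would be Fm (vi), but Fb–Ab–Cb is the major chord from Ab minor. As a borrowed chord it is labeled bVI.

bVI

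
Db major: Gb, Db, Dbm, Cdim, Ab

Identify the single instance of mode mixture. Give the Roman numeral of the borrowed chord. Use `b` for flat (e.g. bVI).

The diatonic triads in Db major are Db, Ebm, Fm, Gb, Ab, Bbm, Cdim. Gb, Db, Cdim and Ab all belong to that set. But Dbm (Db–Fb–Ab) is foreign: the diatonic I on degree 1 is Db, whereas Dbm comes from Db minor. It is labeled i.

i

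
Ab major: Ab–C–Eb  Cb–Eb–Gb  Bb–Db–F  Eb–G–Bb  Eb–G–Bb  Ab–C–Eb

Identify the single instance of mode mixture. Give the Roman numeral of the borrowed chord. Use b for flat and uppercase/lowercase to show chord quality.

bIII

Ab major has the diatonic set Ab, Bbm, Cm, Db, Eb, Fm, Gdim. Ab–C–Eb = Ab, Bb–Db–F = Bbm and Eb–G–Bb = Eb are all diatonic. Cb–Eb–Gb is not: scale degree 3 in Ab major carries Cm (iii). In Ab minor the chord on that degree is Cb, so here it functions as bIII, borrowed from the parallel minor.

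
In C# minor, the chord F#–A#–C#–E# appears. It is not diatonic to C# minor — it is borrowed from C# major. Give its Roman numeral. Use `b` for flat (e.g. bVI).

The root F# is the diatonic 4th degree of C# minor; the borrowing shows in the chord quality. Diatonically C# minor has F#m (iv) on that degree; F#–A#–C#–E# is instead the major-seventh chord native to C# major, so it takes the label IVmaj7.

IVmaj7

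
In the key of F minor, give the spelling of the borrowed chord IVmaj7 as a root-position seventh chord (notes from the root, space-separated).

Bb D F A

The root, Bb, is scale degree 4 — the same note in F minor and F major; only the chord quality changes. In F major the chord on Bb is Bb–D–F–A.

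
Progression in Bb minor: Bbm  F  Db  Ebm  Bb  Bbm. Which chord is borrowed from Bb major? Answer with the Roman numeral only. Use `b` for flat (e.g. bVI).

Bb minor has the diatonic set Bbm, Cdim, Db, Ebm, F, Gb, Ab (with V from harmonic minor). Bbm, F, Db and Ebm are all diatonic. Bb (Bb–D–F) doesn't fit — on degree 1 Bb minor would have Bbm (i). Bb is the degree-1 chord of Bb major, so it is the borrowed I.

I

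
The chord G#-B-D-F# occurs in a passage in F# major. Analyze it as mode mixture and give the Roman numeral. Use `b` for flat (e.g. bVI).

iiø7

G# is scale degree 2 in F# major. Diatonically F# major has G#m (ii) on that degree; G#–B–D–F# is instead the half-diminished-seventh chord native to F# minor, so it takes the label iiø7.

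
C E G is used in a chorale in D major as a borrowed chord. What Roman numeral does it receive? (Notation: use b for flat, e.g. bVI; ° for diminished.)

In D major scale degree 7 is C#; C is its lowered form, from D minor. The diatonic chord on degree 7 would be C#dim (vii°), but C–E–G is the major chord from D minor. As a borrowed chord it is labeled bVII.

bVII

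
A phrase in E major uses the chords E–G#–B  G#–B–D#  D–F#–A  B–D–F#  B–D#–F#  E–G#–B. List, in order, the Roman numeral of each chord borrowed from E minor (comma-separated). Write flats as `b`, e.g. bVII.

E major has the diatonic set E, F#m, G#m, A, B, C#m, D#dim. E–G#–B = E, G#–B–D# = G#m and B–D#–F# = B all belong to that set. D–F#–A doesn't fit — on degree 7 E major would have D#dim (vii°). D is the degree-7 chord of E minor, so it is the borrowed bVII. B–D–F# is not: scale degree 5 in E major carries B (V). In E minor the chord on that degree is Bm, so here it functions as v, borrowed from the parallel minor.

bVII, v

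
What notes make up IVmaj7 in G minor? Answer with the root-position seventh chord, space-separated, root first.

C E G B

The root, C, is scale degree 4 — the same note in G minor and G major; only the chord quality changes. In G major the chord on C is C–E–G–B.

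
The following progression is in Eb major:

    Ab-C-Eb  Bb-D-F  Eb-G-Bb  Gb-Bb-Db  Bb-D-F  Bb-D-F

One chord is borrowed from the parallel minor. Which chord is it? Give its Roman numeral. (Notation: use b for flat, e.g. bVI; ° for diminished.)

Eb major has the diatonic set Eb, Fm, Gm, Ab, Bb, Cm, Ddim. Of the given chords, Ab–C–Eb = Ab, Bb–D–F = Bb and Eb–G–Bb = Eb are diatonic. But Gb–Bb–Db is foreign: the diatonic iii on degree 3 is Gm, whereas Gb comes from Eb minor. It is labeled bIII.

bIII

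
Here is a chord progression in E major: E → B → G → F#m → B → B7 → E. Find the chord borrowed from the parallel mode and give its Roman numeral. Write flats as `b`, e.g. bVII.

bIII

The diatonic triads in E major are E, F#m, G#m, A, B, C#m, D#dim. E, B, F#m and B7 are all diatonic. G (G–B–D) doesn't fit — on degree 3 E major would have G#m (iii). G is the degree-3 chord of E minor, so it is the borrowed bIII.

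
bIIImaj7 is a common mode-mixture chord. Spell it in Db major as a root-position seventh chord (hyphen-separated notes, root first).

bIIImaj7 is built on the lowered scale degree 3. In Db major degree 3 is F; lowered it becomes Fb. In Db minor the chord on Fb is Fb–Ab–Cb–Eb.

Fb-Ab-Cb-Eb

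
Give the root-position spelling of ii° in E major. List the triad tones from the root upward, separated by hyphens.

ii° is built on scale degree 2, which is F# in both E major and its parallel. Stacking thirds in E minor on F# gives F#–A–C.

F#-A-C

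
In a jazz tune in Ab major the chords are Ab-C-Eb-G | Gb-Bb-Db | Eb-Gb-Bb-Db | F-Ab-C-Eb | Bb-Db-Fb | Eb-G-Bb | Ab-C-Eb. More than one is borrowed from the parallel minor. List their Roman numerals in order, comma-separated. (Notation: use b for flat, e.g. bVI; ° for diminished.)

The diatonic triads in Ab major are Ab, Bbm, Cm, Db, Eb, Fm, Gdim. Ab–C–Eb–G = Abmaj7, F–Ab–C–Eb = Fm7, Eb–G–Bb = Eb and Ab–C–Eb = Ab all belong to that set. Gb–Bb–Db is not: scale degree 7 in Ab major carries Gdim (vii°). In Ab minor the chord on that degree is Gb, so here it functions as bVII, borrowed from the parallel minor. Eb–Gb–Bb–Db doesn't fit — on degree 5 Ab major would have Eb (V). Ebm7 is the degree-5 chord of Ab minor, so it is the borrowed v7. Bb–Db–Fb doesn't fit — on degree 2 Ab major would have Bbm (ii). Bbdim is the degree-2 chord of Ab minor, so it is the borrowed ii°.

bVII, v7, ii°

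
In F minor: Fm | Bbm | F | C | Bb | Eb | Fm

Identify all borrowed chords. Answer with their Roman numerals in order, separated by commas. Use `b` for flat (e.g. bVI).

In F minor (with V from harmonic minor) the diatonic chords are Fm, Gdim, Ab, Bbm, C, Db, Eb. Fm, Bbm, C and Eb are all diatonic. F (F–A–C) doesn't fit — on degree 1 F minor would have Fm (i). F is the degree-1 chord of F major, so it is the borrowed I. Bb (Bb–D–F) is not: scale degree 4 in F minor carries Bbm (iv). In F major the chord on that degree is Bb, so here it functions as IV, borrowed from the parallel major.

I, IV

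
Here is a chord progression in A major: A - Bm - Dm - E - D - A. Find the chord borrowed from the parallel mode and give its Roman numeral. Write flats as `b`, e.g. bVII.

A major has the diatonic set A, Bm, C#m, D, E, F#m, G#dim. Of the given chords, A, Bm, E and D are diatonic. Dm (D–F–A) doesn't fit — on degree 4 A major would have D (IV). Dm is the degree-4 chord of A minor, so it is the borrowed iv.

iv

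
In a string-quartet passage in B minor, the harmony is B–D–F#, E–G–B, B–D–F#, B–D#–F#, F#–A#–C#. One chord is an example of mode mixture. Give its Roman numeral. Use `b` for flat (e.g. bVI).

I

The diatonic triads in B minor (with V from harmonic minor) are Bm, C#dim, D, Em, F#, G, A. B–D–F# = Bm, E–G–B = Em and F#–A#–C# = F# are all diatonic. B–D#–F# is not: scale degree 1 in B minor carries Bm (i). In B major the chord on that degree is B, so here it functions as I, borrowed from the parallel major.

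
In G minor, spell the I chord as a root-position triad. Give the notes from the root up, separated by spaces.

I is built on scale degree 1, which is G in both G minor and its parallel. In G major the chord on G is G–B–D.

G B D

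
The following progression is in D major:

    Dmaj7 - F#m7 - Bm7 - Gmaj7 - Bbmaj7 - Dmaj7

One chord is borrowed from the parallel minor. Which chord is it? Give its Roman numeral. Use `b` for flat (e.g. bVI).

In D major the diatonic chords are D, Em, F#m, G, A, Bm, C#dim. Dmaj7, F#m7, Bm7 and Gmaj7 are all diatonic. But Bbmaj7 (Bb–D–F–A) is foreign: the diatonic vi on degree 6 is Bm, whereas Bbmaj7 comes from D minor. It is labeled bVImaj7.

bVImaj7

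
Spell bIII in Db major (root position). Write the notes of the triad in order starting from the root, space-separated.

The root of bIII is the lowered 3rd degree: F becomes Fb. In Db minor the chord on Fb is Fb–Ab–Cb.

Fb Ab Cb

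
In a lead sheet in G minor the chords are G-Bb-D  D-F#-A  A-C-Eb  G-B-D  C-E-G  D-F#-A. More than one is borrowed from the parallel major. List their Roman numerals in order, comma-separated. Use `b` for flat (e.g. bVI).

I, IV

The diatonic triads in G minor (with V from harmonic minor) are Gm, Adim, Bb, Cm, D, Eb, F. G–Bb–D = Gm, D–F#–A = D and A–C–Eb = Adim all belong to that set. But G–B–D is foreign: the diatonic i on degree 1 is Gm, whereas G comes from G major. It is labeled I. C–E–G doesn't fit — on degree 4 G minor would have Cm (iv). C is the degree-4 chord of G major, so it is the borrowed IV.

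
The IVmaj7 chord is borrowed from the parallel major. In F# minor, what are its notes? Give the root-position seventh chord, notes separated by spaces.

IVmaj7 is built on scale degree 4, which is B in both F# minor and its parallel. Building the major-seventh chord from the parallel major on B: B–D#–F#–A#.

B D# F# A#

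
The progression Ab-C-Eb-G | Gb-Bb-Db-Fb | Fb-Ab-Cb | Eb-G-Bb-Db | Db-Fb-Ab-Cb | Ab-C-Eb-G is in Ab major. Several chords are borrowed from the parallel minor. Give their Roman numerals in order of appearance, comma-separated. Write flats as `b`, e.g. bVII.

Ab major has the diatonic set Ab, Bbm, Cm, Db, Eb, Fm, Gdim. Ab–C–Eb–G = Abmaj7 and Eb–G–Bb–Db = Eb7 are both diatonic. Gb–Bb–Db–Fb doesn't fit — on degree 7 Ab major would have Gdim (vii°). Gb7 is the degree-7 chord of Ab minor, so it is the borrowed bVII7. Fb–Ab–Cb doesn't fit — on degree 6 Ab major would have Fm (vi). Fb is the degree-6 chord of Ab minor, so it is the borrowed bVI. But Db–Fb–Ab–Cb is foreign: the diatonic IV on degree 4 is Db, whereas Dbm7 comes from Ab minor. It is labeled iv7.

bVII7, bVI, iv7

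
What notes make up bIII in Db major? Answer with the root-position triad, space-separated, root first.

bIII is built on the lowered scale degree 3. In Db major degree 3 is F; lowered it becomes Fb. Building the major chord from the parallel minor on Fb: Fb–Ab–Cb.

Fb Ab Cb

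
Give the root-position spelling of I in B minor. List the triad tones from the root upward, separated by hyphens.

I is built on scale degree 1, which is B in both B minor and its parallel. Stacking thirds in B major on B gives B–D#–F#.

B-D#-F#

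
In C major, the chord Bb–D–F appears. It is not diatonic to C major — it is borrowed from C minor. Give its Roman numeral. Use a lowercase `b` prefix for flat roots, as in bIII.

In C major scale degree 7 is B; Bb is its lowered form, from C minor. The diatonic chord on degree 7 would be Bdim (vii°), but Bb–D–F is the major chord from C minor. As a borrowed chord it is labeled bVII.

bVII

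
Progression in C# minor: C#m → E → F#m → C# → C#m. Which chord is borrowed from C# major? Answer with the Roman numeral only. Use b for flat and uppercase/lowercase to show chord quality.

I

In C# minor (with V from harmonic minor) the diatonic chords are C#m, D#dim, E, F#m, G#, A, B. C#m, E and F#m are all diatonic. But C# (C#–E#–G#) is foreign: the diatonic i on degree 1 is C#m, whereas C# comes from C# major. It is labeled I.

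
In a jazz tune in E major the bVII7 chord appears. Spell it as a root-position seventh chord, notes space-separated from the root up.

bVII7 is built on the lowered scale degree 7. In E major degree 7 is D#; lowered it becomes D. Stacking thirds in E minor on D gives D–F#–A–C.

D F# A C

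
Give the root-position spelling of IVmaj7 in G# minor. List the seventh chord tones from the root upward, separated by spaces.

C# E# G# B#

IVmaj7 is built on scale degree 4, which is C# in both G# minor and its parallel. Stacking thirds in G# major on C# gives C#–E#–G#–B#.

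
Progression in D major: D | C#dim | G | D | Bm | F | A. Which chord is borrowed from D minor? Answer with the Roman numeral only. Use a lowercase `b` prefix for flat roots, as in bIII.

In D major the diatonic chords are D, Em, F#m, G, A, Bm, C#dim. D, C#dim, G, Bm and A all belong to that set. But F (F–A–C) is foreign: the diatonic iii on degree 3 is F#m, whereas F comes from D minor. It is labeled bIII.

bIII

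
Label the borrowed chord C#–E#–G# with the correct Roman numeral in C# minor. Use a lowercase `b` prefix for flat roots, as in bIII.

The root C# is the diatonic 1st degree of C# minor; the borrowing shows in the chord quality. Diatonically C# minor has C#m (i) on that degree; C#–E#–G# is instead the major chord native to C# major, so it takes the label I.

I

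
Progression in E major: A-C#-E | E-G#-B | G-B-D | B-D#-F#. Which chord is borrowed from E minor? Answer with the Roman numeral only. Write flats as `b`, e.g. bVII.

E major has the diatonic set E, F#m, G#m, A, B, C#m, D#dim. A–C#–E = A, E–G#–B = E and B–D#–F# = B all belong to that set. G–B–D doesn't fit — on degree 3 E major would have G#m (iii). G is the degree-3 chord of E minor, so it is the borrowed bIII.

bIII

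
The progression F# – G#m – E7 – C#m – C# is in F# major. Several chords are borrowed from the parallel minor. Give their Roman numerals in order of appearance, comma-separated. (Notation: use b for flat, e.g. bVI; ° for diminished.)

In F# major the diatonic chords are F#, G#m, A#m, B, C#, D#m, E#dim. Of the given chords, F#, G#m and C# are diatonic. But E7 (E–G#–B–D) is foreign: the diatonic vii° on degree 7 is E#dim, whereas E7 comes from F# minor. It is labeled bVII7. C#m (C#–E–G#) doesn't fit — on degree 5 F# major would have C# (V). C#m is the degree-5 chord of F# minor, so it is the borrowed v.

bVII7, v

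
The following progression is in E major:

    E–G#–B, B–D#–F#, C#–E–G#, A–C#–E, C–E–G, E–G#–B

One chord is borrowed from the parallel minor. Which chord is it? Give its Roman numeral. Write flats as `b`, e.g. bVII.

The diatonic triads in E major are E, F#m, G#m, A, B, C#m, D#dim. Of the given chords, E–G#–B = E, B–D#–F# = B, C#–E–G# = C#m and A–C#–E = A are diatonic. C–E–G doesn't fit — on degree 6 E major would have C#m (vi). C is the degree-6 chord of E minor, so it is the borrowed bVI.

bVI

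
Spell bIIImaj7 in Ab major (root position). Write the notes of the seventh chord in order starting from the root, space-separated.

The root of bIIImaj7 is the lowered 3rd degree: C becomes Cb. Stacking thirds in Ab minor on Cb gives Cb–Eb–Gb–Bb.

Cb Eb Gb Bb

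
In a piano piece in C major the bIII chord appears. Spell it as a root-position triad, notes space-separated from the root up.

Eb G Bb

Scale degree 3 in C major is E. bIII uses the lowered form, Eb, taken from C minor. Stacking thirds in C minor on Eb gives Eb–G–Bb.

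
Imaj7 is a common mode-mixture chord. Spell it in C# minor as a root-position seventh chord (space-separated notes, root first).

The root, C#, is scale degree 1 — the same note in C# minor and C# major; only the chord quality changes. In C# major the chord on C# is C#–E#–G#–B#.

C# E# G# B#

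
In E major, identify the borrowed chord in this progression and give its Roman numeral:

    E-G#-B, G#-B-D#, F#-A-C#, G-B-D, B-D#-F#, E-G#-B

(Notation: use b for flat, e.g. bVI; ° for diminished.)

In E major the diatonic chords are E, F#m, G#m, A, B, C#m, D#dim. E–G#–B = E, G#–B–D# = G#m, F#–A–C# = F#m and B–D#–F# = B all belong to that set. But G–B–D is foreign: the diatonic iii on degree 3 is G#m, whereas G comes from E minor. It is labeled bIII.

bIII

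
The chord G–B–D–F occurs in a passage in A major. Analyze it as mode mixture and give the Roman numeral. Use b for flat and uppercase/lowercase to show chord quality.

In A major scale degree 7 is G#; G is its lowered form, from A minor. G–B–D–F is a dominant-seventh chord — the form found in A minor, not the diatonic vii° (G#dim). Borrowed into A major it is written bVII7.

bVII7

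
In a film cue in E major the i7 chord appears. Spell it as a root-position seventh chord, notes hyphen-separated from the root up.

E-G-B-D

i7 is built on scale degree 1, which is E in both E major and its parallel. Stacking thirds in E minor on E gives E–G–B–D.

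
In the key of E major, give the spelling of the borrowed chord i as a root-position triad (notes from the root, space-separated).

E G B

The root, E, is scale degree 1 — the same note in E major and E minor; only the chord quality changes. Building the minor chord from the parallel minor on E: E–G–B.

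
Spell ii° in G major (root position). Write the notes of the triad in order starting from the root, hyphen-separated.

The root, A, is scale degree 2 — the same note in G major and G minor; only the chord quality changes. Building the diminished chord from the parallel minor on A: A–C–Eb.

A-C-Eb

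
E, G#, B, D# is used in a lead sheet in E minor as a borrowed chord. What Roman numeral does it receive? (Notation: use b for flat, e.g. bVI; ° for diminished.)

E is scale degree 1 in E minor. E–G#–B–D# is a major-seventh chord — the form found in E major, not the diatonic i (Em). Borrowed into E minor it is written Imaj7.

Imaj7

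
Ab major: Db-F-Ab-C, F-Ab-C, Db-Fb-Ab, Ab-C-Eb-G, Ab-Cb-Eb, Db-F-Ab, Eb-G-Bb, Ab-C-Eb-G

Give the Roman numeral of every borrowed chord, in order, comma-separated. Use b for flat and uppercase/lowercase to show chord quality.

iv, i

The diatonic triads in Ab major are Ab, Bbm, Cm, Db, Eb, Fm, Gdim. Db–F–Ab–C = Dbmaj7, F–Ab–C = Fm, Ab–C–Eb–G = Abmaj7, Db–F–Ab = Db and Eb–G–Bb = Eb are all diatonic. Db–Fb–Ab doesn't fit — on degree 4 Ab major would have Db (IV). Dbm is the degree-4 chord of Ab minor, so it is the borrowed iv. Ab–Cb–Eb doesn't fit — on degree 1 Ab major would have Ab (I). Abm is the degree-1 chord of Ab minor, so it is the borrowed i.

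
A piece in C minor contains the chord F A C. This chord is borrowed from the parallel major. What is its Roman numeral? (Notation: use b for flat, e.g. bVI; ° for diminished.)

F is scale degree 4 in C minor. Diatonically C minor has Fm (iv) on that degree; F–A–C is instead the major chord native to C major, so it takes the label IV.

IV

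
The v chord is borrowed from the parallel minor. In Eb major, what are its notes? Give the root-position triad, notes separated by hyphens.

The root, Bb, is scale degree 5 — the same note in Eb major and Eb minor; only the chord quality changes. In Eb minor the chord on Bb is Bb–Db–F.

Bb-Db-F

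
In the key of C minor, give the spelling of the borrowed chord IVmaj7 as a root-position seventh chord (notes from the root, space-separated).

F A C E

The root, F, is scale degree 4 — the same note in C minor and C major; only the chord quality changes. Stacking thirds in C major on F gives F–A–C–E.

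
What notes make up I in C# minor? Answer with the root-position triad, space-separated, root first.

I is built on scale degree 1, which is C# in both C# minor and its parallel. In C# major the chord on C# is C#–E#–G#.

C# E# G#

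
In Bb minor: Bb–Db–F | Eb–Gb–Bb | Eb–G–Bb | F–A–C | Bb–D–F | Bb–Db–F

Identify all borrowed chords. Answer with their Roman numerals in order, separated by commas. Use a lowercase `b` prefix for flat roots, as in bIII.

The diatonic triads in Bb minor (with V from harmonic minor) are Bbm, Cdim, Db, Ebm, F, Gb, Ab. Of the given chords, Bb–Db–F = Bbm, Eb–Gb–Bb = Ebm and F–A–C = F are diatonic. Eb–G–Bb doesn't fit — on degree 4 Bb minor would have Ebm (iv). Eb is the degree-4 chord of Bb major, so it is the borrowed IV. But Bb–D–F is foreign: the diatonic i on degree 1 is Bbm, whereas Bb comes from Bb major. It is labeled I.

IV, I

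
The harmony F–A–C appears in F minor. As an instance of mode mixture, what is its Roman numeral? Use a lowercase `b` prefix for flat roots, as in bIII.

The root F is the diatonic 1st degree of F minor; the borrowing shows in the chord quality. Diatonically F minor has Fm (i) on that degree; F–A–C is instead the major chord native to F major, so it takes the label I.

I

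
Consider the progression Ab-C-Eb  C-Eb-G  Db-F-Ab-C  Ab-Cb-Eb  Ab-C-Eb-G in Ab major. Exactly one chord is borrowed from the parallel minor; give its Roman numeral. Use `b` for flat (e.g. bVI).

Ab major has the diatonic set Ab, Bbm, Cm, Db, Eb, Fm, Gdim. Ab–C–Eb = Ab, C–Eb–G = Cm, Db–F–Ab–C = Dbmaj7 and Ab–C–Eb–G = Abmaj7 are all diatonic. But Ab–Cb–Eb is foreign: the diatonic I on degree 1 is Ab, whereas Abm comes from Ab minor. It is labeled i.

i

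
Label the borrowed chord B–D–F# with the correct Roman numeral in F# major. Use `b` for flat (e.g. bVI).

B is scale degree 4 in F# major. Diatonically F# major has B (IV) on that degree; B–D–F# is instead the minor chord native to F# minor, so it takes the label iv.

iv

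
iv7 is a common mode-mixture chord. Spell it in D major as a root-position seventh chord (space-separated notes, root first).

G Bb D F

iv7 is built on scale degree 4, which is G in both D major and its parallel. Stacking thirds in D minor on G gives G–Bb–D–F.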